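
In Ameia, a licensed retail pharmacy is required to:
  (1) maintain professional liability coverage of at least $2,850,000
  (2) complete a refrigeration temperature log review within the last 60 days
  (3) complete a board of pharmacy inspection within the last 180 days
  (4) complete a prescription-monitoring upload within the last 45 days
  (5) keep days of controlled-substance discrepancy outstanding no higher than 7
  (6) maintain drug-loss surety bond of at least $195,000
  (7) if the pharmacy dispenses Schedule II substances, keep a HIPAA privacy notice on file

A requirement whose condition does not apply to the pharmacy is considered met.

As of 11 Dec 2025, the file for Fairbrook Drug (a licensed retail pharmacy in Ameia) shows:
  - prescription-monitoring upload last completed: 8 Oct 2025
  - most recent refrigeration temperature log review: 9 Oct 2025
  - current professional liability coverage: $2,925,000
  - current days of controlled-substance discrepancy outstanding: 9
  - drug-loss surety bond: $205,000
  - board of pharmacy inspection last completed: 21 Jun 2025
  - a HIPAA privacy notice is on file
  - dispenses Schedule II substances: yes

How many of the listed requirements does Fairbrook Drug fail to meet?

3

1. professional liability coverage $2,925,000 ≥ $2,850,000 → met
2. refrigeration temperature log review 63 days ago vs limit 60 → not met
3. board of pharmacy inspection 173 days ago vs limit 180 → met
4. prescription-monitoring upload 64 days ago vs limit 45 → not met
5. days of controlled-substance discrepancy outstanding 9 > 7 → not met
6. drug-loss surety bond $205,000 ≥ $195,000 → met
7. condition 'dispenses Schedule II substances' holds; HIPAA privacy notice present → met
Not met: 3 of 7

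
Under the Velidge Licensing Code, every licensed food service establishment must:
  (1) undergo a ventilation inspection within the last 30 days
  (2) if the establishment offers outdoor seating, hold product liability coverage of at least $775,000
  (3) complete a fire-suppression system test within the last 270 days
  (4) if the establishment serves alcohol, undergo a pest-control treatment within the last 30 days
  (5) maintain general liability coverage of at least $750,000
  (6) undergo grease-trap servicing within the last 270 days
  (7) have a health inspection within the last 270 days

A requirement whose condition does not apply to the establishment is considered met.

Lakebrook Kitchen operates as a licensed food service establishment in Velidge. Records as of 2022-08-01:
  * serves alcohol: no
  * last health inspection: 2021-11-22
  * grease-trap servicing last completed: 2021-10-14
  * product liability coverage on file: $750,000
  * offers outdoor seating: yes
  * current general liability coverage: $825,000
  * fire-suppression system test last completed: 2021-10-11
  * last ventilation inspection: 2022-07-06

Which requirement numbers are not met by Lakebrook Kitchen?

2, 3, 6

1. ventilation inspection 26 days ago vs limit 30 → met
2. condition 'offers outdoor seating' holds; product liability coverage $750,000 < $775,000 → not met
3. fire-suppression system test 294 days ago vs limit 270 → not met
4. condition 'serves alcohol' does not hold → requirement n/a → met
5. general liability coverage $825,000 ≥ $750,000 → met
6. grease-trap servicing 291 days ago vs limit 270 → not met
7. health inspection 252 days ago vs limit 270 → met
Not met: 2, 3, 6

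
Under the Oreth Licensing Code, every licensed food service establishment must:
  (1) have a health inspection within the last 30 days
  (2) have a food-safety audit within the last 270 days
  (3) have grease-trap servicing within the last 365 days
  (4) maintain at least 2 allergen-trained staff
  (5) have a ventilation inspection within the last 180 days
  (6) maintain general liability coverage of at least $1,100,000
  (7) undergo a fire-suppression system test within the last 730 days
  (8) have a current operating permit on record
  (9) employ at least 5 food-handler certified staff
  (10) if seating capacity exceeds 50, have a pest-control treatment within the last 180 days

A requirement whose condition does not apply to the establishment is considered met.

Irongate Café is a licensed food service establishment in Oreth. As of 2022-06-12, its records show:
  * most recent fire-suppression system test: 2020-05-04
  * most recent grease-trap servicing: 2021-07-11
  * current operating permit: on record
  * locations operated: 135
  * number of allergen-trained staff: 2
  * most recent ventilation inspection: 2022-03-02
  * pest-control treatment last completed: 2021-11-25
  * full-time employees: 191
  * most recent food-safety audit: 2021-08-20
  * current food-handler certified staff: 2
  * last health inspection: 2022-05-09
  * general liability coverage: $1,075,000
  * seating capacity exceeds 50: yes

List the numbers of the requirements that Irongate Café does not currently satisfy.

1. health inspection 34 days ago vs limit 30 → not met
2. food-safety audit 296 days ago vs limit 270 → not met
3. grease-trap servicing 336 days ago vs limit 365 → met
4. allergen-trained staff 2 ≥ 2 → met
5. ventilation inspection 102 days ago vs limit 180 → met
6. general liability coverage $1,075,000 < $1,100,000 → not met
7. fire-suppression system test 769 days ago vs limit 730 → not met
8. current operating permit present → met
9. food-handler certified staff 2 < 5 → not met
10. condition 'seating capacity exceeds 50' holds; pest-control treatment 199 days ago vs limit 180 → not met
Not met: 1, 2, 6, 7, 9, 10

1, 2, 6, 7, 9, 10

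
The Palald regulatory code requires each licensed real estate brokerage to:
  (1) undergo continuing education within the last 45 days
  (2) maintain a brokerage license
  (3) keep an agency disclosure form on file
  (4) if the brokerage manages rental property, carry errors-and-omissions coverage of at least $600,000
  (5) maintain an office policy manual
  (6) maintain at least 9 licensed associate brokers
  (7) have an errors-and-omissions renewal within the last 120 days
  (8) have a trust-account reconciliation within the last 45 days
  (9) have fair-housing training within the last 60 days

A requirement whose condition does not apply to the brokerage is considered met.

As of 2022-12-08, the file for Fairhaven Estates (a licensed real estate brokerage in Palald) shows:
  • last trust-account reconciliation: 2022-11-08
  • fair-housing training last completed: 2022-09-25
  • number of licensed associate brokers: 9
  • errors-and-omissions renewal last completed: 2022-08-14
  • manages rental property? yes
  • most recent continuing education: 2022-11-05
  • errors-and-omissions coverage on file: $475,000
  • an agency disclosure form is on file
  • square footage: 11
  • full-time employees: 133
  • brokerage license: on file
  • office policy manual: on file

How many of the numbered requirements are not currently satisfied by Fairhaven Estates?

2

1. continuing education 33 days ago vs limit 45 → met
2. brokerage license present → met
3. agency disclosure form present → met
4. condition 'manages rental property' holds; errors-and-omissions coverage $475,000 < $600,000 → not met
5. office policy manual present → met
6. licensed associate brokers 9 ≥ 9 → met
7. errors-and-omissions renewal 116 days ago vs limit 120 → met
8. trust-account reconciliation 30 days ago vs limit 45 → met
9. fair-housing training 74 days ago vs limit 60 → not met
Not met: 2 of 9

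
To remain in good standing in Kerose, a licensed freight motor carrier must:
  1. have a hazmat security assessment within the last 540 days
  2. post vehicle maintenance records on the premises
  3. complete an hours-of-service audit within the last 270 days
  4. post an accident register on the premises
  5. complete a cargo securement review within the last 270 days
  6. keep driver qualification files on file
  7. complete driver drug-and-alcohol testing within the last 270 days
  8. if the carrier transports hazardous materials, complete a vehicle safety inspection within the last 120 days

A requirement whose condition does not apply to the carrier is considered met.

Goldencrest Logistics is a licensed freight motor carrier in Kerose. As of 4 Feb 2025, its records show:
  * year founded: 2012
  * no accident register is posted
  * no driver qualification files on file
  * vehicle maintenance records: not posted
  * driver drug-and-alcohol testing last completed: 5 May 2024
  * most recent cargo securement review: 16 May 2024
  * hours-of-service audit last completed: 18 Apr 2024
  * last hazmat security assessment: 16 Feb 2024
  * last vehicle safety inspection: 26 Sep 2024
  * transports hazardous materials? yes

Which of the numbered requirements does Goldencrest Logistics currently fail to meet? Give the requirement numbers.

2, 3, 4, 6, 7, 8

1. hazmat security assessment 354 days ago vs limit 540 → met
2. vehicle maintenance records absent → not met
3. hours-of-service audit 292 days ago vs limit 270 → not met
4. accident register absent → not met
5. cargo securement review 264 days ago vs limit 270 → met
6. driver qualification files absent → not met
7. driver drug-and-alcohol testing 275 days ago vs limit 270 → not met
8. condition 'transports hazardous materials' holds; vehicle safety inspection 131 days ago vs limit 120 → not met
Not met: 2, 3, 4, 6, 7, 8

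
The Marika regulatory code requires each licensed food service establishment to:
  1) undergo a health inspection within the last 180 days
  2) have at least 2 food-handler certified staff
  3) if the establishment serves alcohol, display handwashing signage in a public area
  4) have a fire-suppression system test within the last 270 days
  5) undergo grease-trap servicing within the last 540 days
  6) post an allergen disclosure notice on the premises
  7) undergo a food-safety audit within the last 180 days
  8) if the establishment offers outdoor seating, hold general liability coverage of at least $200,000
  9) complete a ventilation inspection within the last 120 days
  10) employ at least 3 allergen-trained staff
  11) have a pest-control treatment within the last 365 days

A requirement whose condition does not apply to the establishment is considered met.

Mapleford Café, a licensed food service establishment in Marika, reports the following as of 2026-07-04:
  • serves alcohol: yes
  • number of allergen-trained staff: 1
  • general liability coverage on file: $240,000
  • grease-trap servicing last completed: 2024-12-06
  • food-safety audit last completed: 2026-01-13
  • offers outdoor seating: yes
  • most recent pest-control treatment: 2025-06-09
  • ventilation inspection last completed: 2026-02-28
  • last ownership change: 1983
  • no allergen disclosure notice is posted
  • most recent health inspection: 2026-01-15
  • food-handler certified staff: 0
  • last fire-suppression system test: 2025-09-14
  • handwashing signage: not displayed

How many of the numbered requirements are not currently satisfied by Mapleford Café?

8

1. health inspection 170 days ago vs limit 180 → met
2. food-handler certified staff 0 < 2 → not met
3. condition 'serves alcohol' holds; handwashing signage absent → not met
4. fire-suppression system test 293 days ago vs limit 270 → not met
5. grease-trap servicing 575 days ago vs limit 540 → not met
6. allergen disclosure notice absent → not met
7. food-safety audit 172 days ago vs limit 180 → met
8. condition 'offers outdoor seating' holds; general liability coverage $240,000 ≥ $200,000 → met
9. ventilation inspection 126 days ago vs limit 120 → not met
10. allergen-trained staff 1 < 3 → not met
11. pest-control treatment 390 days ago vs limit 365 → not met
Not met: 8 of 11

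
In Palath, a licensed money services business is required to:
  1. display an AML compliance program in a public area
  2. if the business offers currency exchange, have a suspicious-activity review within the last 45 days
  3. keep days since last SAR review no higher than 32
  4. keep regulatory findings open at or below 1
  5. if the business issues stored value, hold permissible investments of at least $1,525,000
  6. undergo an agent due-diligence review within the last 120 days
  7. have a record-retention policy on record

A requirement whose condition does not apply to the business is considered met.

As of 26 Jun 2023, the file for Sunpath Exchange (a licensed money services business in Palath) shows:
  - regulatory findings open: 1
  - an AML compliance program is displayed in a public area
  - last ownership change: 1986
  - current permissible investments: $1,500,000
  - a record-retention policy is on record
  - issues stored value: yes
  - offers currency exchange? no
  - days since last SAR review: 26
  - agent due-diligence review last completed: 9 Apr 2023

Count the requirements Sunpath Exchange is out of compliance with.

1. AML compliance program present → met
2. condition 'offers currency exchange' does not hold → requirement n/a → met
3. days since last SAR review 26 ≤ 32 → met
4. regulatory findings open 1 ≤ 1 → met
5. condition 'issues stored value' holds; permissible investments $1,500,000 < $1,525,000 → not met
6. agent due-diligence review 78 days ago vs limit 120 → met
7. record-retention policy present → met
Not met: 1 of 7

1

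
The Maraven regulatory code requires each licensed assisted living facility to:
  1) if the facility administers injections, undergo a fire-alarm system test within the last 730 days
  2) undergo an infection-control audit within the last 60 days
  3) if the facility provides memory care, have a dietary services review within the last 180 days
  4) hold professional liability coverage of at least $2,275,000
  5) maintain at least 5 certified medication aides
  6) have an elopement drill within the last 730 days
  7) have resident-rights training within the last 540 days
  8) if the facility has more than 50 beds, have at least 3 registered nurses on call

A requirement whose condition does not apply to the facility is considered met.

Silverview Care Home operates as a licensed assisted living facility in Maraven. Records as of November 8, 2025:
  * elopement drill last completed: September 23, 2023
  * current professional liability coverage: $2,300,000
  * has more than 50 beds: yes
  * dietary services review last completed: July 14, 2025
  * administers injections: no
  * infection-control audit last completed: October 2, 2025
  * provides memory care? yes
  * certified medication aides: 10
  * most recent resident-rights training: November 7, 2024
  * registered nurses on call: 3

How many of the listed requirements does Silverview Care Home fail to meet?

1. condition 'administers injections' does not hold → requirement n/a → met
2. infection-control audit 37 days ago vs limit 60 → met
3. condition 'provides memory care' holds; dietary services review 117 days ago vs limit 180 → met
4. professional liability coverage $2,300,000 ≥ $2,275,000 → met
5. certified medication aides 10 ≥ 5 → met
6. elopement drill 777 days ago vs limit 730 → not met
7. resident-rights training 366 days ago vs limit 540 → met
8. condition 'has more than 50 beds' holds; registered nurses on call 3 ≥ 3 → met
Not met: 1 of 8

1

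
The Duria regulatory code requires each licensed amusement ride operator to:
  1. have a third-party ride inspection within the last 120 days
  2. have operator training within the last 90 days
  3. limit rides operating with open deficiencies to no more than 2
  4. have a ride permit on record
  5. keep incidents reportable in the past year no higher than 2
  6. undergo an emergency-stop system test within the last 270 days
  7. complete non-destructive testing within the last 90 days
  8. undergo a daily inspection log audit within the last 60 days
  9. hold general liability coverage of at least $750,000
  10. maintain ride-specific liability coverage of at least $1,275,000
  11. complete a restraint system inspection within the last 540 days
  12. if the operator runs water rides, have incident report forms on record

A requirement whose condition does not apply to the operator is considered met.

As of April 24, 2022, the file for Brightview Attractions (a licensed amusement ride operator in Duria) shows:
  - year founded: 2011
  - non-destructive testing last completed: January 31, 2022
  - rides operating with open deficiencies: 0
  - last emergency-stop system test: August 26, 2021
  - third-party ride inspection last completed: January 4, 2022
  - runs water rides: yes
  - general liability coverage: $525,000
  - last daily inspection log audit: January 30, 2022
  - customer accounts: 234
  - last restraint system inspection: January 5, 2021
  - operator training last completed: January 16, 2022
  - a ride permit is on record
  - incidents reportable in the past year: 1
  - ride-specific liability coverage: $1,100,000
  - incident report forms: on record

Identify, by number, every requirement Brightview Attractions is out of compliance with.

2, 8, 9, 10

1. third-party ride inspection 110 days ago vs limit 120 → met
2. operator training 98 days ago vs limit 90 → not met
3. rides operating with open deficiencies 0 ≤ 2 → met
4. ride permit present → met
5. incidents reportable in the past year 1 ≤ 2 → met
6. emergency-stop system test 241 days ago vs limit 270 → met
7. non-destructive testing 83 days ago vs limit 90 → met
8. daily inspection log audit 84 days ago vs limit 60 → not met
9. general liability coverage $525,000 < $750,000 → not met
10. ride-specific liability coverage $1,100,000 < $1,275,000 → not met
11. restraint system inspection 474 days ago vs limit 540 → met
12. condition 'runs water rides' holds; incident report forms present → met
Not met: 2, 8, 9, 10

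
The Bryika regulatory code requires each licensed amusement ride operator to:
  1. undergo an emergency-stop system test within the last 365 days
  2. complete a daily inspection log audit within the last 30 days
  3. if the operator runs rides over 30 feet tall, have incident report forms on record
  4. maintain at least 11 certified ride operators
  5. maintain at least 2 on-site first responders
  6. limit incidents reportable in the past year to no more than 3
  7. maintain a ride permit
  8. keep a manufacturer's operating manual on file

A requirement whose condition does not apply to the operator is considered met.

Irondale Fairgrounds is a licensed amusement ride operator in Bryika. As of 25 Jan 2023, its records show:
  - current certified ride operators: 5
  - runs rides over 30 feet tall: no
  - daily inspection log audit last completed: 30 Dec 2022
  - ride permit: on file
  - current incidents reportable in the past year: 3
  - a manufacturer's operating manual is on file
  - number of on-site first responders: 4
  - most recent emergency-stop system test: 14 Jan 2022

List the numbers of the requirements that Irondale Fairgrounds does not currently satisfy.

1. emergency-stop system test 376 days ago vs limit 365 → not met
2. daily inspection log audit 26 days ago vs limit 30 → met
3. condition 'runs rides over 30 feet tall' does not hold → requirement n/a → met
4. certified ride operators 5 < 11 → not met
5. on-site first responders 4 ≥ 2 → met
6. incidents reportable in the past year 3 ≤ 3 → met
7. ride permit present → met
8. manufacturer's operating manual present → met
Not met: 1, 4

1, 4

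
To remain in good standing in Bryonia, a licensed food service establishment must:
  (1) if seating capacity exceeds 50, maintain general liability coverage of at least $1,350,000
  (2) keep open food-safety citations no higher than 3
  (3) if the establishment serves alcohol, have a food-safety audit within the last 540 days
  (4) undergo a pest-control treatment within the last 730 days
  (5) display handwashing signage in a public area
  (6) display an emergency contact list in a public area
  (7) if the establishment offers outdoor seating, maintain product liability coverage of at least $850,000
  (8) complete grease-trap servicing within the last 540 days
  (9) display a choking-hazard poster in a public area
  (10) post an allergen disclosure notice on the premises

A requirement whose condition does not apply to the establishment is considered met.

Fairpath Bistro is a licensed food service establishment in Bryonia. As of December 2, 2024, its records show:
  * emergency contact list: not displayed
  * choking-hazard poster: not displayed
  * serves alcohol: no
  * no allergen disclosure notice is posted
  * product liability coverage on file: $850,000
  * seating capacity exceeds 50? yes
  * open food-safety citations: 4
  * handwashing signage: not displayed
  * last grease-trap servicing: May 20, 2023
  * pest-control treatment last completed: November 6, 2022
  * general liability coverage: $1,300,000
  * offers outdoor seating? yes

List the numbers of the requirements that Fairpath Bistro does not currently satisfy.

1, 2, 4, 5, 6, 8, 9, 10

1. condition 'seating capacity exceeds 50' holds; general liability coverage $1,300,000 < $1,350,000 → not met
2. open food-safety citations 4 > 3 → not met
3. condition 'serves alcohol' does not hold → requirement n/a → met
4. pest-control treatment 757 days ago vs limit 730 → not met
5. handwashing signage absent → not met
6. emergency contact list absent → not met
7. condition 'offers outdoor seating' holds; product liability coverage $850,000 ≥ $850,000 → met
8. grease-trap servicing 562 days ago vs limit 540 → not met
9. choking-hazard poster absent → not met
10. allergen disclosure notice absent → not met
Not met: 1, 2, 4, 5, 6, 8, 9, 10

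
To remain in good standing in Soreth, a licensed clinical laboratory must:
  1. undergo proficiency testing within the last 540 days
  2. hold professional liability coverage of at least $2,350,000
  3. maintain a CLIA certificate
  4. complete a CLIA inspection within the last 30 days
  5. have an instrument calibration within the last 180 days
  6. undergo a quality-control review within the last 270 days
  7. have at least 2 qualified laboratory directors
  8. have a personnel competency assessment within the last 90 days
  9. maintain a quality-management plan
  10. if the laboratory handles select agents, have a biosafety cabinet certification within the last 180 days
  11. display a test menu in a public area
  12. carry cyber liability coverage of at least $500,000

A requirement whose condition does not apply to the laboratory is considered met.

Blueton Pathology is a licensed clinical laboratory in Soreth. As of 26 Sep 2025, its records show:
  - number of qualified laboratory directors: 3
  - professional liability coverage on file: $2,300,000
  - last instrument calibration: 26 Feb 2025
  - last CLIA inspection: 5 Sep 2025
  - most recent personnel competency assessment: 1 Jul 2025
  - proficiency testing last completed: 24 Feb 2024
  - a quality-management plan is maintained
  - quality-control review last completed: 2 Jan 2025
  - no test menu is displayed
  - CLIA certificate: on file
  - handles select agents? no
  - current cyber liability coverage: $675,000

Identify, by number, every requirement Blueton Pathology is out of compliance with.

1. proficiency testing 580 days ago vs limit 540 → not met
2. professional liability coverage $2,300,000 < $2,350,000 → not met
3. CLIA certificate present → met
4. CLIA inspection 21 days ago vs limit 30 → met
5. instrument calibration 212 days ago vs limit 180 → not met
6. quality-control review 267 days ago vs limit 270 → met
7. qualified laboratory directors 3 ≥ 2 → met
8. personnel competency assessment 87 days ago vs limit 90 → met
9. quality-management plan present → met
10. condition 'handles select agents' does not hold → requirement n/a → met
11. test menu absent → not met
12. cyber liability coverage $675,000 ≥ $500,000 → met
Not met: 1, 2, 5, 11

1, 2, 5, 11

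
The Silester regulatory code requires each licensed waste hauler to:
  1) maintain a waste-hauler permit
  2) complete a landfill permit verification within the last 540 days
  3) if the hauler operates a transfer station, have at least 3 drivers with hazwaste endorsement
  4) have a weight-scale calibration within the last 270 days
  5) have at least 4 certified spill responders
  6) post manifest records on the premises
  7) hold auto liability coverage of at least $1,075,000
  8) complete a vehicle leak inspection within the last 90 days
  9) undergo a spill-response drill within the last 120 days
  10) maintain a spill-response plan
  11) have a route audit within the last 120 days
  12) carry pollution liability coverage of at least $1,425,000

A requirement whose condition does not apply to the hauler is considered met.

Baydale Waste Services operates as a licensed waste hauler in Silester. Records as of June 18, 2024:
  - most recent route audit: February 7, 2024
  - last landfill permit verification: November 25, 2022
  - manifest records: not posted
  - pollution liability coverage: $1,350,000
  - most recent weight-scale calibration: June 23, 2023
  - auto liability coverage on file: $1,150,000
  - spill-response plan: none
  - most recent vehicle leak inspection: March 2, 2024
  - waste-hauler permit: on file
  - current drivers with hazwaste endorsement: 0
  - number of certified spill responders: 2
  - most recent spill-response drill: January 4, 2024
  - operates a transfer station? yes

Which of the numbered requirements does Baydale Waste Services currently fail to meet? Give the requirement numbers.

2, 3, 4, 5, 6, 8, 9, 10, 11, 12

1. waste-hauler permit present → met
2. landfill permit verification 571 days ago vs limit 540 → not met
3. condition 'operates a transfer station' holds; drivers with hazwaste endorsement 0 < 3 → not met
4. weight-scale calibration 361 days ago vs limit 270 → not met
5. certified spill responders 2 < 4 → not met
6. manifest records absent → not met
7. auto liability coverage $1,150,000 ≥ $1,075,000 → met
8. vehicle leak inspection 108 days ago vs limit 90 → not met
9. spill-response drill 166 days ago vs limit 120 → not met
10. spill-response plan absent → not met
11. route audit 132 days ago vs limit 120 → not met
12. pollution liability coverage $1,350,000 < $1,425,000 → not met
Not met: 2, 3, 4, 5, 6, 8, 9, 10, 11, 12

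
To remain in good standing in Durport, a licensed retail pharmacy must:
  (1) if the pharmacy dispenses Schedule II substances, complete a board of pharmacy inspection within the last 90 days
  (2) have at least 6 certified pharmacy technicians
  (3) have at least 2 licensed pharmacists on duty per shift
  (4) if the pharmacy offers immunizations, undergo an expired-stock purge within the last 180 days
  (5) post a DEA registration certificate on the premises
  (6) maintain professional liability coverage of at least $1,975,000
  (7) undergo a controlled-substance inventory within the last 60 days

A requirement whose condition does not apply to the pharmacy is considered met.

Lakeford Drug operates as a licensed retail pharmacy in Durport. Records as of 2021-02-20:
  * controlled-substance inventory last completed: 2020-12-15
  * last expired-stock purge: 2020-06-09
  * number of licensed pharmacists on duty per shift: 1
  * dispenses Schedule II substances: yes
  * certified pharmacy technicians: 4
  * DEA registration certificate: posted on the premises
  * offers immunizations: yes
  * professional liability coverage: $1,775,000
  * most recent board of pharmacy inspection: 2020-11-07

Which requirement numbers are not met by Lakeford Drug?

1, 2, 3, 4, 6, 7

1. condition 'dispenses Schedule II substances' holds; board of pharmacy inspection 105 days ago vs limit 90 → not met
2. certified pharmacy technicians 4 < 6 → not met
3. licensed pharmacists on duty per shift 1 < 2 → not met
4. condition 'offers immunizations' holds; expired-stock purge 256 days ago vs limit 180 → not met
5. DEA registration certificate present → met
6. professional liability coverage $1,775,000 < $1,975,000 → not met
7. controlled-substance inventory 67 days ago vs limit 60 → not met
Not met: 1, 2, 3, 4, 6, 7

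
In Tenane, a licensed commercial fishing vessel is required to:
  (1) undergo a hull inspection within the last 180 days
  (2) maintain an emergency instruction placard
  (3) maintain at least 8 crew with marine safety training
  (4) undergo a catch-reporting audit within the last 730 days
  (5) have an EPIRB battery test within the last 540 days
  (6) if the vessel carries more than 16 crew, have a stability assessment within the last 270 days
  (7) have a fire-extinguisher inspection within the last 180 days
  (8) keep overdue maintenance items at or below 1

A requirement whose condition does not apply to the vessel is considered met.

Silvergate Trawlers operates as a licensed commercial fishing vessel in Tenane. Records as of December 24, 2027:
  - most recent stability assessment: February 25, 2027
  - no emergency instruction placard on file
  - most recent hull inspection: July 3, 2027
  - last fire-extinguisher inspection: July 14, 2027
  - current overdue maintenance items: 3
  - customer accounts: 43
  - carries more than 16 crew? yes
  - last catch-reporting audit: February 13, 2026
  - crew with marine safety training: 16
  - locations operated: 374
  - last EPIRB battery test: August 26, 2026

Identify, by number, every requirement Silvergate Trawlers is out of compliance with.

1. hull inspection 174 days ago vs limit 180 → met
2. emergency instruction placard absent → not met
3. crew with marine safety training 16 ≥ 8 → met
4. catch-reporting audit 679 days ago vs limit 730 → met
5. EPIRB battery test 485 days ago vs limit 540 → met
6. condition 'carries more than 16 crew' holds; stability assessment 302 days ago vs limit 270 → not met
7. fire-extinguisher inspection 163 days ago vs limit 180 → met
8. overdue maintenance items 3 > 1 → not met
Not met: 2, 6, 8

2, 6, 8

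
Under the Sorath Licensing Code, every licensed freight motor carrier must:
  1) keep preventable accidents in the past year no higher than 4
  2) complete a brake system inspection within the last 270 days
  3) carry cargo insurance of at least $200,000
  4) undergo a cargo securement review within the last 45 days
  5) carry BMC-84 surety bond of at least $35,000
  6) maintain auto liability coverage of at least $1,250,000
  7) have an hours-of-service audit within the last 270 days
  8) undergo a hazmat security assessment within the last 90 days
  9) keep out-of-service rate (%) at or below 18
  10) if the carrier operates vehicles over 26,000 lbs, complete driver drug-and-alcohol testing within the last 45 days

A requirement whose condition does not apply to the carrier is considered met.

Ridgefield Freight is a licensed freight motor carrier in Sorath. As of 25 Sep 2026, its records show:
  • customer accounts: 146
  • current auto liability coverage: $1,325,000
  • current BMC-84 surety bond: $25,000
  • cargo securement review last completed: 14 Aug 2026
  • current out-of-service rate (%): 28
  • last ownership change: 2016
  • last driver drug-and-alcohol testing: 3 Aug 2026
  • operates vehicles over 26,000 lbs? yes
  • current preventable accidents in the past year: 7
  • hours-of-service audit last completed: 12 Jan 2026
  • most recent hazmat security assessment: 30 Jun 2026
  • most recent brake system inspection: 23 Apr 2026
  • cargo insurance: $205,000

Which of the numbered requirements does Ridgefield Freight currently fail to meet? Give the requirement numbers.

1, 5, 9, 10

1. preventable accidents in the past year 7 > 4 → not met
2. brake system inspection 155 days ago vs limit 270 → met
3. cargo insurance $205,000 ≥ $200,000 → met
4. cargo securement review 42 days ago vs limit 45 → met
5. BMC-84 surety bond $25,000 < $35,000 → not met
6. auto liability coverage $1,325,000 ≥ $1,250,000 → met
7. hours-of-service audit 256 days ago vs limit 270 → met
8. hazmat security assessment 87 days ago vs limit 90 → met
9. out-of-service rate (%) 28 > 18 → not met
10. condition 'operates vehicles over 26,000 lbs' holds; driver drug-and-alcohol testing 53 days ago vs limit 45 → not met
Not met: 1, 5, 9, 10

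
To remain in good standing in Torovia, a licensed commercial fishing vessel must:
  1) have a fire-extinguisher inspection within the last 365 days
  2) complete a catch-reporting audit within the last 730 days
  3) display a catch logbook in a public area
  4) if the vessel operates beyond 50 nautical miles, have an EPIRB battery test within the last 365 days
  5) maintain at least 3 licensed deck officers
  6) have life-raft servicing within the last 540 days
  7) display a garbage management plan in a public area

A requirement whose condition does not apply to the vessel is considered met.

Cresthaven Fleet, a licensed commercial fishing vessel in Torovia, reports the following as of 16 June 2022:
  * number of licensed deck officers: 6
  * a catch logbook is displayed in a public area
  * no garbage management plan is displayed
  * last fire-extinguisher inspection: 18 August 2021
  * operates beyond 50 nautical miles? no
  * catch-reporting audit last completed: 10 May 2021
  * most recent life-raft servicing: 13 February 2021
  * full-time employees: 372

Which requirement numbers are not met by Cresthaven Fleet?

1. fire-extinguisher inspection 302 days ago vs limit 365 → met
2. catch-reporting audit 402 days ago vs limit 730 → met
3. catch logbook present → met
4. condition 'operates beyond 50 nautical miles' does not hold → requirement n/a → met
5. licensed deck officers 6 ≥ 3 → met
6. life-raft servicing 488 days ago vs limit 540 → met
7. garbage management plan absent → not met
Not met: 7

7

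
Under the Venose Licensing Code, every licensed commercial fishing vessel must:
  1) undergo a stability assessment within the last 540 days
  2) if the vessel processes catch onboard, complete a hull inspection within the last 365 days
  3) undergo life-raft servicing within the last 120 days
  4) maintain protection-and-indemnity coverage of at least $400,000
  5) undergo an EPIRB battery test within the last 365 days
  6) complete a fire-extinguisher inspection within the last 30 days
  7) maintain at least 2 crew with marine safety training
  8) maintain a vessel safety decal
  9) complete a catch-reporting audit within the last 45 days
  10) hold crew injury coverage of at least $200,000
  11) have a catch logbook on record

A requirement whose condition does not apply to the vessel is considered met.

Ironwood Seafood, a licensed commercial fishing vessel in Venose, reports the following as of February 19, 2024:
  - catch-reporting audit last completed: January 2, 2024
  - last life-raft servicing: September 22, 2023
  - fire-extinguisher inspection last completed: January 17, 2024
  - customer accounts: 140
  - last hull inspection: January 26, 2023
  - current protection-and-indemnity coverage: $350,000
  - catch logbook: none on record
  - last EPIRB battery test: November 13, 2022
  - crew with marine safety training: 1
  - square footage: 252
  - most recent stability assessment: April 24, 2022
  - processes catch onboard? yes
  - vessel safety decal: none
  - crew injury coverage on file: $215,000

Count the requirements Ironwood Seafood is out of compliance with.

10

1. stability assessment 666 days ago vs limit 540 → not met
2. condition 'processes catch onboard' holds; hull inspection 389 days ago vs limit 365 → not met
3. life-raft servicing 150 days ago vs limit 120 → not met
4. protection-and-indemnity coverage $350,000 < $400,000 → not met
5. EPIRB battery test 463 days ago vs limit 365 → not met
6. fire-extinguisher inspection 33 days ago vs limit 30 → not met
7. crew with marine safety training 1 < 2 → not met
8. vessel safety decal absent → not met
9. catch-reporting audit 48 days ago vs limit 45 → not met
10. crew injury coverage $215,000 ≥ $200,000 → met
11. catch logbook absent → not met
Not met: 10 of 11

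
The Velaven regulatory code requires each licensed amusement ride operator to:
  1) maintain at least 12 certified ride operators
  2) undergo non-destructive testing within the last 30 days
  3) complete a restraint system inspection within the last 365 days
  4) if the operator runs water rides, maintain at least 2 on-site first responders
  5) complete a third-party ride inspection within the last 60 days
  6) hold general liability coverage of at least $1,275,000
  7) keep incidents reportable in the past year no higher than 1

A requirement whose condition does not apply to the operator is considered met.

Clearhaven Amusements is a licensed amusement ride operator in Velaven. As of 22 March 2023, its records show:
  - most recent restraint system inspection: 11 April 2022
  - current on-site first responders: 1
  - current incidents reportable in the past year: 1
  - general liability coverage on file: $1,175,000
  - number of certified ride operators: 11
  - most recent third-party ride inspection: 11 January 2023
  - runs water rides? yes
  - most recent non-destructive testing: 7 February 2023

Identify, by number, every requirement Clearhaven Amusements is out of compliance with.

1, 2, 4, 5, 6

1. certified ride operators 11 < 12 → not met
2. non-destructive testing 43 days ago vs limit 30 → not met
3. restraint system inspection 345 days ago vs limit 365 → met
4. condition 'runs water rides' holds; on-site first responders 1 < 2 → not met
5. third-party ride inspection 70 days ago vs limit 60 → not met
6. general liability coverage $1,175,000 < $1,275,000 → not met
7. incidents reportable in the past year 1 ≤ 1 → met
Not met: 1, 2, 4, 5, 6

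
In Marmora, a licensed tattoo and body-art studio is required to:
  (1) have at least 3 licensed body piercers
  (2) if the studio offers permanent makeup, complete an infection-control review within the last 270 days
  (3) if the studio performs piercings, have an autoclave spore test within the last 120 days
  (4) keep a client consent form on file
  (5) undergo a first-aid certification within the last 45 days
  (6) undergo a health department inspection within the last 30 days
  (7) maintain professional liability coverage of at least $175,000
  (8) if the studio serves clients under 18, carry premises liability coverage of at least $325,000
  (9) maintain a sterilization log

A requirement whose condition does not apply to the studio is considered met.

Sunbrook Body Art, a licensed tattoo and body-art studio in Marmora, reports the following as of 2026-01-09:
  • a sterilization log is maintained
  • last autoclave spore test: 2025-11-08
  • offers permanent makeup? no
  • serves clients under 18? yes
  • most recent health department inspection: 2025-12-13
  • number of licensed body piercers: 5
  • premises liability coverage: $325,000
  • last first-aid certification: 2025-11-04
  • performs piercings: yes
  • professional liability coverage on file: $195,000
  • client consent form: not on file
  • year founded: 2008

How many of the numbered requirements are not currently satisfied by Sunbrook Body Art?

1. licensed body piercers 5 ≥ 3 → met
2. condition 'offers permanent makeup' does not hold → requirement n/a → met
3. condition 'performs piercings' holds; autoclave spore test 62 days ago vs limit 120 → met
4. client consent form absent → not met
5. first-aid certification 66 days ago vs limit 45 → not met
6. health department inspection 27 days ago vs limit 30 → met
7. professional liability coverage $195,000 ≥ $175,000 → met
8. condition 'serves clients under 18' holds; premises liability coverage $325,000 ≥ $325,000 → met
9. sterilization log present → met
Not met: 2 of 9

2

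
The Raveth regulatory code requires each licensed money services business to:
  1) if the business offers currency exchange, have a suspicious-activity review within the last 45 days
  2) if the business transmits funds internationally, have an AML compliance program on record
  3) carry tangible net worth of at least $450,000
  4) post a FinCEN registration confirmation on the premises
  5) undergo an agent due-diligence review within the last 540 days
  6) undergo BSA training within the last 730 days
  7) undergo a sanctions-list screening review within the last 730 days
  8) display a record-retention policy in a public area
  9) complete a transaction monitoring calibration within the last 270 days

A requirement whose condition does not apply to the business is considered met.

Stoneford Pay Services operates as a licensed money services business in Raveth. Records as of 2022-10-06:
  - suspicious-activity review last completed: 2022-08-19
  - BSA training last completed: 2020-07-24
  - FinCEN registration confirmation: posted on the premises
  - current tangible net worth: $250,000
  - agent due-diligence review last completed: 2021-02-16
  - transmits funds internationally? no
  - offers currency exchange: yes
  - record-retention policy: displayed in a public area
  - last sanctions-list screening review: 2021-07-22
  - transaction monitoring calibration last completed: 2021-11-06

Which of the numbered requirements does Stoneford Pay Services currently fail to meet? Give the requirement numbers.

1. condition 'offers currency exchange' holds; suspicious-activity review 48 days ago vs limit 45 → not met
2. condition 'transmits funds internationally' does not hold → requirement n/a → met
3. tangible net worth $250,000 < $450,000 → not met
4. FinCEN registration confirmation present → met
5. agent due-diligence review 597 days ago vs limit 540 → not met
6. BSA training 804 days ago vs limit 730 → not met
7. sanctions-list screening review 441 days ago vs limit 730 → met
8. record-retention policy present → met
9. transaction monitoring calibration 334 days ago vs limit 270 → not met
Not met: 1, 3, 5, 6, 9

1, 3, 5, 6, 9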